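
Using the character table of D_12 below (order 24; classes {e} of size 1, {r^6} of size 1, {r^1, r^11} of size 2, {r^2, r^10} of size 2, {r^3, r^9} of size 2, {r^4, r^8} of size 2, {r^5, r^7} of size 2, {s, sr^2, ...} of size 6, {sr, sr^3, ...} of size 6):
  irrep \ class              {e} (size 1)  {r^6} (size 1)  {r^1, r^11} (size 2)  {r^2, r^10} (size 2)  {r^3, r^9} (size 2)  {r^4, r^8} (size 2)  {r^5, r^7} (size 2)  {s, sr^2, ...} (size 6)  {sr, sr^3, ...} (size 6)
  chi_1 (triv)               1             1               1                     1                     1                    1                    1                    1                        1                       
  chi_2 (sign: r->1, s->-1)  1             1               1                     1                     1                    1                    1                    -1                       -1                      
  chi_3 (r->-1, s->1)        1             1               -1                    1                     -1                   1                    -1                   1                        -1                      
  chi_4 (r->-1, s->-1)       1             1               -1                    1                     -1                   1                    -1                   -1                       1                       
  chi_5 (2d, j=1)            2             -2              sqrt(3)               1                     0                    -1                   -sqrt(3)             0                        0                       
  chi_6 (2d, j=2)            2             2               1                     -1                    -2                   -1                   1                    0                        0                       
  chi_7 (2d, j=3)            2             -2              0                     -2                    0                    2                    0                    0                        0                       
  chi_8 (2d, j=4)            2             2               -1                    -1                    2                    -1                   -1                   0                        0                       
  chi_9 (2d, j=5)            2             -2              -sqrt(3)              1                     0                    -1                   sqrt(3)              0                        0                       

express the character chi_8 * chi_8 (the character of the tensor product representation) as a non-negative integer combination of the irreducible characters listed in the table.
chi_8 tensor chi_8 = chi_1 + chi_2 + chi_8 (all other irreducibles have multiplicity 0).

Justification: The character of a tensor product is the pointwise product (chi_8 * chi_8)(C) = chi_8(C) * chi_8(C):
  {e}: (2)*(2), {r^6}: (2)*(2), {r^1, r^11}: (-1)*(-1), {r^2, r^10}: (-1)*(-1), {r^3, r^9}: (2)*(2), {r^4, r^8}: (-1)*(-1), {r^5, r^7}: (-1)*(-1), {s, sr^2, ...}: (0)*(0), {sr, sr^3, ...}: (0)*(0)
so (chi_8 * chi_8) takes values
  {e} -> 4, {r^6} -> 4, {r^1, r^11} -> 1, {r^2, r^10} -> 1, {r^3, r^9} -> 4, {r^4, r^8} -> 1, {r^5, r^7} -> 1, {s, sr^2, ...} -> 0, {sr, sr^3, ...} -> 0.
Now take the inner product of this character with each irreducible chi from the table, <chi_8*chi_8, chi> = (1/24) sum_C |C| (chi_8*chi_8)(C) conj(chi(C)):
  <chi_8*chi_8, chi_1> = (1/24)[1*(4)*conj(1) + 1*(4)*conj(1) + 2*(1)*conj(1) + 2*(1)*conj(1) + 2*(4)*conj(1) + 2*(1)*conj(1) + 2*(1)*conj(1) + 6*(0)*conj(1) + 6*(0)*conj(1)]
      = (1/24)[(4) + (4) + (2) + (2) + (8) + (2) + (2) + (0) + (0)] = 24/24 = 1
  <chi_8*chi_8, chi_2> = (1/24)[1*(4)*conj(1) + 1*(4)*conj(1) + 2*(1)*conj(1) + 2*(1)*conj(1) + 2*(4)*conj(1) + 2*(1)*conj(1) + 2*(1)*conj(1) + 6*(0)*conj(-1) + 6*(0)*conj(-1)]
      = (1/24)[(4) + (4) + (2) + (2) + (8) + (2) + (2) + (0) + (0)] = 24/24 = 1
  <chi_8*chi_8, chi_3> = (1/24)[1*(4)*conj(1) + 1*(4)*conj(1) + 2*(1)*conj(-1) + 2*(1)*conj(1) + 2*(4)*conj(-1) + 2*(1)*conj(1) + 2*(1)*conj(-1) + 6*(0)*conj(1) + 6*(0)*conj(-1)]
      = (1/24)[(4) + (4) + (-2) + (2) + (-8) + (2) + (-2) + (0) + (0)] = 0/24 = 0
  <chi_8*chi_8, chi_4> = (1/24)[1*(4)*conj(1) + 1*(4)*conj(1) + 2*(1)*conj(-1) + 2*(1)*conj(1) + 2*(4)*conj(-1) + 2*(1)*conj(1) + 2*(1)*conj(-1) + 6*(0)*conj(-1) + 6*(0)*conj(1)]
      = (1/24)[(4) + (4) + (-2) + (2) + (-8) + (2) + (-2) + (0) + (0)] = 0/24 = 0
  <chi_8*chi_8, chi_5> = (1/24)[1*(4)*conj(2) + 1*(4)*conj(-2) + 2*(1)*conj(sqrt(3)) + 2*(1)*conj(1) + 2*(4)*conj(0) + 2*(1)*conj(-1) + 2*(1)*conj(-sqrt(3)) + 6*(0)*conj(0) + 6*(0)*conj(0)]
      = (1/24)[(8) + (-8) + (2*sqrt(3)) + (2) + (0) + (-2) + (-2*sqrt(3)) + (0) + (0)] = 0/24 = 0
  <chi_8*chi_8, chi_6> = (1/24)[1*(4)*conj(2) + 1*(4)*conj(2) + 2*(1)*conj(1) + 2*(1)*conj(-1) + 2*(4)*conj(-2) + 2*(1)*conj(-1) + 2*(1)*conj(1) + 6*(0)*conj(0) + 6*(0)*conj(0)]
      = (1/24)[(8) + (8) + (2) + (-2) + (-16) + (-2) + (2) + (0) + (0)] = 0/24 = 0
  <chi_8*chi_8, chi_7> = (1/24)[1*(4)*conj(2) + 1*(4)*conj(-2) + 2*(1)*conj(0) + 2*(1)*conj(-2) + 2*(4)*conj(0) + 2*(1)*conj(2) + 2*(1)*conj(0) + 6*(0)*conj(0) + 6*(0)*conj(0)]
      = (1/24)[(8) + (-8) + (0) + (-4) + (0) + (4) + (0) + (0) + (0)] = 0/24 = 0
  <chi_8*chi_8, chi_8> = (1/24)[1*(4)*conj(2) + 1*(4)*conj(2) + 2*(1)*conj(-1) + 2*(1)*conj(-1) + 2*(4)*conj(2) + 2*(1)*conj(-1) + 2*(1)*conj(-1) + 6*(0)*conj(0) + 6*(0)*conj(0)]
      = (1/24)[(8) + (8) + (-2) + (-2) + (16) + (-2) + (-2) + (0) + (0)] = 24/24 = 1
  <chi_8*chi_8, chi_9> = (1/24)[1*(4)*conj(2) + 1*(4)*conj(-2) + 2*(1)*conj(-sqrt(3)) + 2*(1)*conj(1) + 2*(4)*conj(0) + 2*(1)*conj(-1) + 2*(1)*conj(sqrt(3)) + 6*(0)*conj(0) + 6*(0)*conj(0)]
      = (1/24)[(8) + (-8) + (-2*sqrt(3)) + (2) + (0) + (-2) + (2*sqrt(3)) + (0) + (0)] = 0/24 = 0
Hence the multiplicities are chi_1: 1, chi_2: 1, chi_8: 1. Dimension check: dim(chi_8)*dim(chi_8) = 2*2 = 4 and sum (mult * dim) = 1*1 + 1*1 + 1*2 = 4.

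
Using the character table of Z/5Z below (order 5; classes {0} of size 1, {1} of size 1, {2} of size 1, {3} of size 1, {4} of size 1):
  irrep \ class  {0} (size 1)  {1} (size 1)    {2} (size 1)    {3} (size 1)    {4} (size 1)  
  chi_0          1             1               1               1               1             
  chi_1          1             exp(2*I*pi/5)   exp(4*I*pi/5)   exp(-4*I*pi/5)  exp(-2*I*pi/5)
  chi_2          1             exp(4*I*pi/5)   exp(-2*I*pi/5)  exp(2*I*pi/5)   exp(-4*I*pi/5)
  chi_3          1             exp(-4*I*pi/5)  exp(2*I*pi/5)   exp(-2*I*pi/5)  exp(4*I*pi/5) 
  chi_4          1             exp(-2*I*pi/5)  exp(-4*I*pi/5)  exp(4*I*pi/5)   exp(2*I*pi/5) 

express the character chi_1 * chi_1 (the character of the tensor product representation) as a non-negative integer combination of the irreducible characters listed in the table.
chi_1 tensor chi_1 = chi_2 (all other irreducibles have multiplicity 0).

Proof sketch: The character of a tensor product is the pointwise product (chi_1 * chi_1)(C) = chi_1(C) * chi_1(C):
  {0}: (1)*(1), {1}: (exp(2*I*pi/5))*(exp(2*I*pi/5)), {2}: (exp(4*I*pi/5))*(exp(4*I*pi/5)), {3}: (exp(-4*I*pi/5))*(exp(-4*I*pi/5)), {4}: (exp(-2*I*pi/5))*(exp(-2*I*pi/5))
so (chi_1 * chi_1) takes values
  {0} -> 1, {1} -> exp(4*I*pi/5), {2} -> exp(-2*I*pi/5), {3} -> exp(2*I*pi/5), {4} -> exp(-4*I*pi/5).
Now take the inner product of this character with each irreducible chi from the table, <chi_1*chi_1, chi> = (1/5) sum_C |C| (chi_1*chi_1)(C) conj(chi(C)):
  <chi_1*chi_1, chi_0> = (1/5)[1*(1)*conj(1) + 1*(exp(4*I*pi/5))*conj(1) + 1*(exp(-2*I*pi/5))*conj(1) + 1*(exp(2*I*pi/5))*conj(1) + 1*(exp(-4*I*pi/5))*conj(1)]
      = (1/5)[(1) + (exp(4*I*pi/5)) + (exp(-2*I*pi/5)) + (exp(2*I*pi/5)) + (exp(-4*I*pi/5))] = 0/5 = 0
  <chi_1*chi_1, chi_1> = (1/5)[1*(1)*conj(1) + 1*(exp(4*I*pi/5))*conj(exp(2*I*pi/5)) + 1*(exp(-2*I*pi/5))*conj(exp(4*I*pi/5)) + 1*(exp(2*I*pi/5))*conj(exp(-4*I*pi/5)) + 1*(exp(-4*I*pi/5))*conj(exp(-2*I*pi/5))]
      = (1/5)[(1) + (exp(2*I*pi/5)) + (exp(4*I*pi/5)) + (exp(-4*I*pi/5)) + (exp(-2*I*pi/5))] = 0/5 = 0
  <chi_1*chi_1, chi_2> = (1/5)[1*(1)*conj(1) + 1*(exp(4*I*pi/5))*conj(exp(4*I*pi/5)) + 1*(exp(-2*I*pi/5))*conj(exp(-2*I*pi/5)) + 1*(exp(2*I*pi/5))*conj(exp(2*I*pi/5)) + 1*(exp(-4*I*pi/5))*conj(exp(-4*I*pi/5))]
      = (1/5)[(1) + (1) + (1) + (1) + (1)] = 5/5 = 1
  <chi_1*chi_1, chi_3> = (1/5)[1*(1)*conj(1) + 1*(exp(4*I*pi/5))*conj(exp(-4*I*pi/5)) + 1*(exp(-2*I*pi/5))*conj(exp(2*I*pi/5)) + 1*(exp(2*I*pi/5))*conj(exp(-2*I*pi/5)) + 1*(exp(-4*I*pi/5))*conj(exp(4*I*pi/5))]
      = (1/5)[(1) + (exp(-2*I*pi/5)) + (exp(-4*I*pi/5)) + (exp(4*I*pi/5)) + (exp(2*I*pi/5))] = 0/5 = 0
  <chi_1*chi_1, chi_4> = (1/5)[1*(1)*conj(1) + 1*(exp(4*I*pi/5))*conj(exp(-2*I*pi/5)) + 1*(exp(-2*I*pi/5))*conj(exp(-4*I*pi/5)) + 1*(exp(2*I*pi/5))*conj(exp(4*I*pi/5)) + 1*(exp(-4*I*pi/5))*conj(exp(2*I*pi/5))]
      = (1/5)[(1) + (exp(-4*I*pi/5)) + (exp(2*I*pi/5)) + (exp(-2*I*pi/5)) + (exp(4*I*pi/5))] = 0/5 = 0
(Exp terms are combined using exp(i*s)*conj(exp(i*t)) = exp(i*(s-t)), and sums of them are collapsed using the identity that for every m > 1 the m distinct m-th roots of unity sum to 0, e.g. 1 + exp(2*I*pi/3) + exp(-2*I*pi/3) = 0.)
Hence the multiplicities are chi_2: 1. Dimension check: dim(chi_1)*dim(chi_1) = 1*1 = 1 and sum (mult * dim) = 1*1 = 1.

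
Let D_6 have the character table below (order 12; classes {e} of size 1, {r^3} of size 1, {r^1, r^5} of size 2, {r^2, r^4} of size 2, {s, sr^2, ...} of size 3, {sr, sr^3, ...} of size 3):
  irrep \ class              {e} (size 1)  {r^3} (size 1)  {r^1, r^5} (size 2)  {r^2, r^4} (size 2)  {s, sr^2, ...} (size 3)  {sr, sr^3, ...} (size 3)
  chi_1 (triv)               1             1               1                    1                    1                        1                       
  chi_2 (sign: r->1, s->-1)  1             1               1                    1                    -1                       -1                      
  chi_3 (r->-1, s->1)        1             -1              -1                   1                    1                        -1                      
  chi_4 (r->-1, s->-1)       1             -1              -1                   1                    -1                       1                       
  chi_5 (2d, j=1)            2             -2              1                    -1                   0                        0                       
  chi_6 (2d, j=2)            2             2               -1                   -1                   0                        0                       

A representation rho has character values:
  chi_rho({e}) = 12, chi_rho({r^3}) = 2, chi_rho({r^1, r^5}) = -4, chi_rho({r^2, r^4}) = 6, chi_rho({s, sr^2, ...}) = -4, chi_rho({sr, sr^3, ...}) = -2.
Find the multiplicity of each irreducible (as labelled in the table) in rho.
Multiplicities: chi_1: 0, chi_2: 3, chi_3: 2, chi_4: 3, chi_5: 0, chi_6: 2.

Solution. Use <chi_rho, chi> = (1/|G|) sum_C |C| * chi_rho(C) * conj(chi(C)) with |G| = 12 for each irreducible chi in the table:
  <chi_rho, chi_1> = (1/12)[1*(12)*conj(1) + 1*(2)*conj(1) + 2*(-4)*conj(1) + 2*(6)*conj(1) + 3*(-4)*conj(1) + 3*(-2)*conj(1)]
      = (1/12)[(12) + (2) + (-8) + (12) + (-12) + (-6)] = 0/12 = 0
  <chi_rho, chi_2> = (1/12)[1*(12)*conj(1) + 1*(2)*conj(1) + 2*(-4)*conj(1) + 2*(6)*conj(1) + 3*(-4)*conj(-1) + 3*(-2)*conj(-1)]
      = (1/12)[(12) + (2) + (-8) + (12) + (12) + (6)] = 36/12 = 3
  <chi_rho, chi_3> = (1/12)[1*(12)*conj(1) + 1*(2)*conj(-1) + 2*(-4)*conj(-1) + 2*(6)*conj(1) + 3*(-4)*conj(1) + 3*(-2)*conj(-1)]
      = (1/12)[(12) + (-2) + (8) + (12) + (-12) + (6)] = 24/12 = 2
  <chi_rho, chi_4> = (1/12)[1*(12)*conj(1) + 1*(2)*conj(-1) + 2*(-4)*conj(-1) + 2*(6)*conj(1) + 3*(-4)*conj(-1) + 3*(-2)*conj(1)]
      = (1/12)[(12) + (-2) + (8) + (12) + (12) + (-6)] = 36/12 = 3
  <chi_rho, chi_5> = (1/12)[1*(12)*conj(2) + 1*(2)*conj(-2) + 2*(-4)*conj(1) + 2*(6)*conj(-1) + 3*(-4)*conj(0) + 3*(-2)*conj(0)]
      = (1/12)[(24) + (-4) + (-8) + (-12) + (0) + (0)] = 0/12 = 0
  <chi_rho, chi_6> = (1/12)[1*(12)*conj(2) + 1*(2)*conj(2) + 2*(-4)*conj(-1) + 2*(6)*conj(-1) + 3*(-4)*conj(0) + 3*(-2)*conj(0)]
      = (1/12)[(24) + (4) + (8) + (-12) + (0) + (0)] = 24/12 = 2
Dimension check: dim(rho) = sum (mult * dim) = 0*1 + 3*1 + 2*1 + 3*1 + 0*2 + 2*2 = 12 = chi_rho(e) = 12.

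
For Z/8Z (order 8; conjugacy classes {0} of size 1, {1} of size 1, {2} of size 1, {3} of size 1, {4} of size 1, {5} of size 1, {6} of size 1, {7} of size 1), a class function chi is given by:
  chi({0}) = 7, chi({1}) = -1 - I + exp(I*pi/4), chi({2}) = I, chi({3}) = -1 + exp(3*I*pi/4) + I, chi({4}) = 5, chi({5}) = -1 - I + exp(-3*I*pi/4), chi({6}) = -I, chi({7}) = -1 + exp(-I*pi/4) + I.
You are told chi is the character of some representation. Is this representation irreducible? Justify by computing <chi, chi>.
Not irreducible (reducible): <chi, chi> = 11 > 1.

Proof sketch: <chi, chi> = (1/|G|) sum_C |C| * |chi(C)|^2 = (1/8)[1*|7|^2 + 1*|-1 - I + exp(I*pi/4)|^2 + 1*|I|^2 + 1*|-1 + exp(3*I*pi/4) + I|^2 + 1*|5|^2 + 1*|-1 - I + exp(-3*I*pi/4)|^2 + 1*|-I|^2 + 1*|-1 + exp(-I*pi/4) + I|^2]
  = (1/8)[(49) + (3 - 2*exp(I*pi/4) - exp(-I*pi/4) + exp(3*I*pi/4)) + (1) + (3 - exp(3*I*pi/4) + exp(-I*pi/4) - 2*exp(-3*I*pi/4)) + (25) + (3 - exp(3*I*pi/4) + exp(-I*pi/4) - 2*exp(-3*I*pi/4)) + (1) + (3 - 2*exp(I*pi/4) - exp(-I*pi/4) + exp(3*I*pi/4))] = 88/8 = 11.
(Exp terms are combined using exp(i*s)*conj(exp(i*t)) = exp(i*(s-t)), and sums of them are collapsed using the identity that for every m > 1 the m distinct m-th roots of unity sum to 0, e.g. 1 + exp(2*I*pi/3) + exp(-2*I*pi/3) = 0.)
A character is irreducible iff <chi, chi> = 1, so this representation is reducible.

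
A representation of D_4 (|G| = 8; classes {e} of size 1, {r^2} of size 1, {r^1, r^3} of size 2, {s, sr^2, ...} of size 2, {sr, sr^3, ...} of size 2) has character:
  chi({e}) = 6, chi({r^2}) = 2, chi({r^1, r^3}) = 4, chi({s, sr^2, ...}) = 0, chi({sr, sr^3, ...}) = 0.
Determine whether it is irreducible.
Not irreducible (reducible): <chi, chi> = 9 > 1.

Reasoning: <chi, chi> = (1/|G|) sum_C |C| * |chi(C)|^2 = (1/8)[1*|6|^2 + 1*|2|^2 + 2*|4|^2 + 2*|0|^2 + 2*|0|^2]
  = (1/8)[(36) + (4) + (32) + (0) + (0)] = 72/8 = 9.
A character is irreducible iff <chi, chi> = 1, so this representation is reducible.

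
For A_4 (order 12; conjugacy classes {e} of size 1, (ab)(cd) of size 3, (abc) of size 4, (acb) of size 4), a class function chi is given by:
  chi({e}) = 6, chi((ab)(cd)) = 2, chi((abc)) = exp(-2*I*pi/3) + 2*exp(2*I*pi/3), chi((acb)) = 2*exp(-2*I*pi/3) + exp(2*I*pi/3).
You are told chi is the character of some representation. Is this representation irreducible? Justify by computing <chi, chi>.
Not irreducible (reducible): <chi, chi> = 6 > 1.

<chi, chi> = (1/|G|) sum_C |C| * |chi(C)|^2 = (1/12)[1*|6|^2 + 3*|2|^2 + 4*|exp(-2*I*pi/3) + 2*exp(2*I*pi/3)|^2 + 4*|2*exp(-2*I*pi/3) + exp(2*I*pi/3)|^2]
  = (1/12)[(36) + (12) + (12) + (12)] = 72/12 = 6.
(Exp terms are combined using exp(i*s)*conj(exp(i*t)) = exp(i*(s-t)), and sums of them are collapsed using the identity that for every m > 1 the m distinct m-th roots of unity sum to 0, e.g. 1 + exp(2*I*pi/3) + exp(-2*I*pi/3) = 0.)
A character is irreducible iff <chi, chi> = 1, so this representation is reducible.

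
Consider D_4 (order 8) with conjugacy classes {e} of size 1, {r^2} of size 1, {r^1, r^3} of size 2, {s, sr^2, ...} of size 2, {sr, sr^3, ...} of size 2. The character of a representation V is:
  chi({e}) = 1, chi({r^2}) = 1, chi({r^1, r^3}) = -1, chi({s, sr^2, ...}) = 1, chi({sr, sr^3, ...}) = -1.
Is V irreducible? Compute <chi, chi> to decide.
Irreducible: <chi, chi> = 1.

Justification: <chi, chi> = (1/|G|) sum_C |C| * |chi(C)|^2 = (1/8)[1*|1|^2 + 1*|1|^2 + 2*|-1|^2 + 2*|1|^2 + 2*|-1|^2]
  = (1/8)[(1) + (1) + (2) + (2) + (2)] = 8/8 = 1.
A character is irreducible iff <chi, chi> = 1, so this representation is irreducible.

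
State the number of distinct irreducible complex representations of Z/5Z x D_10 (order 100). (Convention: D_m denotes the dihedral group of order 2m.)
40

Why: The number of irreducible complex representations of a finite group equals its number of conjugacy classes. For a direct product, #classes(G x H) = #classes(G) * #classes(H). Z/5Z has 5 classes (abelian), D_10 has 8 classes, so 5 * 8 = 40, so Z/5Z x D_10 (order 100) has exactly 40 irreducible complex representations.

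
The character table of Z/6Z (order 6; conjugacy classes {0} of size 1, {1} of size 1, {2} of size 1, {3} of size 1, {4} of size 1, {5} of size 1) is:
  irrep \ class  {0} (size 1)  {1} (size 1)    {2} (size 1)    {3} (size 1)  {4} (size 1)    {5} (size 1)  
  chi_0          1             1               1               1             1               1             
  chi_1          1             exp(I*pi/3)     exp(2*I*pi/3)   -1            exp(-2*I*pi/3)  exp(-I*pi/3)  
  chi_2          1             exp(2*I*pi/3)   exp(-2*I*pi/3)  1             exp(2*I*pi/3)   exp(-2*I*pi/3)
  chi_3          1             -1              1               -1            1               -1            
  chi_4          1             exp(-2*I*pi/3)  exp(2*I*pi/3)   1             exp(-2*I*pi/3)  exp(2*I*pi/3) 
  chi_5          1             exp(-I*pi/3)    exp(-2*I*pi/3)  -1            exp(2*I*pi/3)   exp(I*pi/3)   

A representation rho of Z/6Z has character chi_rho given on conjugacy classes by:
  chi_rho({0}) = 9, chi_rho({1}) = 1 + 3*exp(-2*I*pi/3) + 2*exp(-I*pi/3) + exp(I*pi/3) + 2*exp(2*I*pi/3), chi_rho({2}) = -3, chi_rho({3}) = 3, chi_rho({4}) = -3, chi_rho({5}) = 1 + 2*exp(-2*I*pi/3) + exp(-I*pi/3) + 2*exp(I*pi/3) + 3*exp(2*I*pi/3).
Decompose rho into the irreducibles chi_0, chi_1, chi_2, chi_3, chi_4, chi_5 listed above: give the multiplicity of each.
Multiplicities: chi_0: 1, chi_1: 1, chi_2: 2, chi_3: 0, chi_4: 3, chi_5: 2.

Solution. Use <chi_rho, chi> = (1/|G|) sum_C |C| * chi_rho(C) * conj(chi(C)) with |G| = 6 for each irreducible chi in the table:
  <chi_rho, chi_0> = (1/6)[1*(9)*conj(1) + 1*(1 + 3*exp(-2*I*pi/3) + 2*exp(-I*pi/3) + exp(I*pi/3) + 2*exp(2*I*pi/3))*conj(1) + 1*(-3)*conj(1) + 1*(3)*conj(1) + 1*(-3)*conj(1) + 1*(1 + 2*exp(-2*I*pi/3) + exp(-I*pi/3) + 2*exp(I*pi/3) + 3*exp(2*I*pi/3))*conj(1)]
      = (1/6)[(9) + (1 + 3*exp(-2*I*pi/3) + 2*exp(-I*pi/3) + exp(I*pi/3) + 2*exp(2*I*pi/3)) + (-3) + (3) + (-3) + (1 + 2*exp(-2*I*pi/3) + exp(-I*pi/3) + 2*exp(I*pi/3) + 3*exp(2*I*pi/3))] = 6/6 = 1
  <chi_rho, chi_1> = (1/6)[1*(9)*conj(1) + 1*(1 + 3*exp(-2*I*pi/3) + 2*exp(-I*pi/3) + exp(I*pi/3) + 2*exp(2*I*pi/3))*conj(exp(I*pi/3)) + 1*(-3)*conj(exp(2*I*pi/3)) + 1*(3)*conj(-1) + 1*(-3)*conj(exp(-2*I*pi/3)) + 1*(1 + 2*exp(-2*I*pi/3) + exp(-I*pi/3) + 2*exp(I*pi/3) + 3*exp(2*I*pi/3))*conj(exp(-I*pi/3))]
      = (1/6)[(9) + (-2 + 2*exp(-2*I*pi/3) + exp(-I*pi/3) + 2*exp(I*pi/3)) + (4 + exp(-2*I*pi/3) + 4*exp(2*I*pi/3)) + (-3) + (4 + 4*exp(-2*I*pi/3) + exp(2*I*pi/3)) + (-2 + 2*exp(-I*pi/3) + exp(I*pi/3) + 2*exp(2*I*pi/3))] = 6/6 = 1
  <chi_rho, chi_2> = (1/6)[1*(9)*conj(1) + 1*(1 + 3*exp(-2*I*pi/3) + 2*exp(-I*pi/3) + exp(I*pi/3) + 2*exp(2*I*pi/3))*conj(exp(2*I*pi/3)) + 1*(-3)*conj(exp(-2*I*pi/3)) + 1*(3)*conj(1) + 1*(-3)*conj(exp(2*I*pi/3)) + 1*(1 + 2*exp(-2*I*pi/3) + exp(-I*pi/3) + 2*exp(I*pi/3) + 3*exp(2*I*pi/3))*conj(exp(-2*I*pi/3))]
      = (1/6)[(9) + (exp(-2*I*pi/3) + exp(-I*pi/3) + 3*exp(2*I*pi/3)) + (4 + 4*exp(-2*I*pi/3) + exp(2*I*pi/3)) + (3) + (4 + exp(-2*I*pi/3) + 4*exp(2*I*pi/3)) + (3*exp(-2*I*pi/3) + exp(2*I*pi/3) + exp(I*pi/3))] = 12/6 = 2
  <chi_rho, chi_3> = (1/6)[1*(9)*conj(1) + 1*(1 + 3*exp(-2*I*pi/3) + 2*exp(-I*pi/3) + exp(I*pi/3) + 2*exp(2*I*pi/3))*conj(-1) + 1*(-3)*conj(1) + 1*(3)*conj(-1) + 1*(-3)*conj(1) + 1*(1 + 2*exp(-2*I*pi/3) + exp(-I*pi/3) + 2*exp(I*pi/3) + 3*exp(2*I*pi/3))*conj(-1)]
      = (1/6)[(9) + (-1 - 2*exp(2*I*pi/3) - exp(I*pi/3) - 2*exp(-I*pi/3) - 3*exp(-2*I*pi/3)) + (-3) + (-3) + (-3) + (-1 - 3*exp(2*I*pi/3) - 2*exp(I*pi/3) - exp(-I*pi/3) - 2*exp(-2*I*pi/3))] = 0/6 = 0
  <chi_rho, chi_4> = (1/6)[1*(9)*conj(1) + 1*(1 + 3*exp(-2*I*pi/3) + 2*exp(-I*pi/3) + exp(I*pi/3) + 2*exp(2*I*pi/3))*conj(exp(-2*I*pi/3)) + 1*(-3)*conj(exp(2*I*pi/3)) + 1*(3)*conj(1) + 1*(-3)*conj(exp(-2*I*pi/3)) + 1*(1 + 2*exp(-2*I*pi/3) + exp(-I*pi/3) + 2*exp(I*pi/3) + 3*exp(2*I*pi/3))*conj(exp(2*I*pi/3))]
      = (1/6)[(9) + (2 + 2*exp(-2*I*pi/3) + exp(2*I*pi/3) + 2*exp(I*pi/3)) + (4 + exp(-2*I*pi/3) + 4*exp(2*I*pi/3)) + (3) + (4 + 4*exp(-2*I*pi/3) + exp(2*I*pi/3)) + (2 + 2*exp(-I*pi/3) + exp(-2*I*pi/3) + 2*exp(2*I*pi/3))] = 18/6 = 3
  <chi_rho, chi_5> = (1/6)[1*(9)*conj(1) + 1*(1 + 3*exp(-2*I*pi/3) + 2*exp(-I*pi/3) + exp(I*pi/3) + 2*exp(2*I*pi/3))*conj(exp(-I*pi/3)) + 1*(-3)*conj(exp(-2*I*pi/3)) + 1*(3)*conj(-1) + 1*(-3)*conj(exp(2*I*pi/3)) + 1*(1 + 2*exp(-2*I*pi/3) + exp(-I*pi/3) + 2*exp(I*pi/3) + 3*exp(2*I*pi/3))*conj(exp(I*pi/3))]
      = (1/6)[(9) + (3*exp(-I*pi/3) + exp(2*I*pi/3) + exp(I*pi/3)) + (4 + 4*exp(-2*I*pi/3) + exp(2*I*pi/3)) + (-3) + (4 + exp(-2*I*pi/3) + 4*exp(2*I*pi/3)) + (exp(-2*I*pi/3) + exp(-I*pi/3) + 3*exp(I*pi/3))] = 12/6 = 2
(Exp terms are combined using exp(i*s)*conj(exp(i*t)) = exp(i*(s-t)), and sums of them are collapsed using the identity that for every m > 1 the m distinct m-th roots of unity sum to 0, e.g. 1 + exp(2*I*pi/3) + exp(-2*I*pi/3) = 0.)
Dimension check: dim(rho) = sum (mult * dim) = 1*1 + 1*1 + 2*1 + 0*1 + 3*1 + 2*1 = 9 = chi_rho(e) = 9.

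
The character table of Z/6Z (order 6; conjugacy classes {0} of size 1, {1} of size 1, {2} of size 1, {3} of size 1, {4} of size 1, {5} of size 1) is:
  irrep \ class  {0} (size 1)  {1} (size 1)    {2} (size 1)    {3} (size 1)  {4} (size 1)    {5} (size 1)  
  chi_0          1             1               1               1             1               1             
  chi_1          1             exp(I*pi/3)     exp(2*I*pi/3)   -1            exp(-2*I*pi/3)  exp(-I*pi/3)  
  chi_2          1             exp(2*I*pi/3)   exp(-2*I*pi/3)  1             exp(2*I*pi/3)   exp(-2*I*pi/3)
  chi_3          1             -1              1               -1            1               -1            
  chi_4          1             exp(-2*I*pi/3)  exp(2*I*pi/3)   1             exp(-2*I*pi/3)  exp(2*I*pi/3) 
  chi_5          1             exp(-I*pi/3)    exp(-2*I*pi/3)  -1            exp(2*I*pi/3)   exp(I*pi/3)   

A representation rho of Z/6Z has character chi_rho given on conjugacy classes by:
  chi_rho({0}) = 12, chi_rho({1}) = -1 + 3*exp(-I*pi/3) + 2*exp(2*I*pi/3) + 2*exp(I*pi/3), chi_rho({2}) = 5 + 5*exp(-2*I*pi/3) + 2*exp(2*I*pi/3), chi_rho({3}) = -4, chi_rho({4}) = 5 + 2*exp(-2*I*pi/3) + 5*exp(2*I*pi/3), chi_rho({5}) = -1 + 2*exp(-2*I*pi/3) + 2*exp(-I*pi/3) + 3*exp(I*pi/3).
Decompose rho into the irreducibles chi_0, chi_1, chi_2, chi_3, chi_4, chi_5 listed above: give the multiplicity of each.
Multiplicities: chi_0: 2, chi_1: 2, chi_2: 2, chi_3: 3, chi_4: 0, chi_5: 3.

Justification: Use <chi_rho, chi> = (1/|G|) sum_C |C| * chi_rho(C) * conj(chi(C)) with |G| = 6 for each irreducible chi in the table:
  <chi_rho, chi_0> = (1/6)[1*(12)*conj(1) + 1*(-1 + 3*exp(-I*pi/3) + 2*exp(2*I*pi/3) + 2*exp(I*pi/3))*conj(1) + 1*(5 + 5*exp(-2*I*pi/3) + 2*exp(2*I*pi/3))*conj(1) + 1*(-4)*conj(1) + 1*(5 + 2*exp(-2*I*pi/3) + 5*exp(2*I*pi/3))*conj(1) + 1*(-1 + 2*exp(-2*I*pi/3) + 2*exp(-I*pi/3) + 3*exp(I*pi/3))*conj(1)]
      = (1/6)[(12) + (-1 + 3*exp(-I*pi/3) + 2*exp(2*I*pi/3) + 2*exp(I*pi/3)) + (5 + 5*exp(-2*I*pi/3) + 2*exp(2*I*pi/3)) + (-4) + (5 + 2*exp(-2*I*pi/3) + 5*exp(2*I*pi/3)) + (-1 + 2*exp(-2*I*pi/3) + 2*exp(-I*pi/3) + 3*exp(I*pi/3))] = 12/6 = 2
  <chi_rho, chi_1> = (1/6)[1*(12)*conj(1) + 1*(-1 + 3*exp(-I*pi/3) + 2*exp(2*I*pi/3) + 2*exp(I*pi/3))*conj(exp(I*pi/3)) + 1*(5 + 5*exp(-2*I*pi/3) + 2*exp(2*I*pi/3))*conj(exp(2*I*pi/3)) + 1*(-4)*conj(-1) + 1*(5 + 2*exp(-2*I*pi/3) + 5*exp(2*I*pi/3))*conj(exp(-2*I*pi/3)) + 1*(-1 + 2*exp(-2*I*pi/3) + 2*exp(-I*pi/3) + 3*exp(I*pi/3))*conj(exp(-I*pi/3))]
      = (1/6)[(12) + (1) + (-3) + (4) + (-3) + (1)] = 12/6 = 2
  <chi_rho, chi_2> = (1/6)[1*(12)*conj(1) + 1*(-1 + 3*exp(-I*pi/3) + 2*exp(2*I*pi/3) + 2*exp(I*pi/3))*conj(exp(2*I*pi/3)) + 1*(5 + 5*exp(-2*I*pi/3) + 2*exp(2*I*pi/3))*conj(exp(-2*I*pi/3)) + 1*(-4)*conj(1) + 1*(5 + 2*exp(-2*I*pi/3) + 5*exp(2*I*pi/3))*conj(exp(2*I*pi/3)) + 1*(-1 + 2*exp(-2*I*pi/3) + 2*exp(-I*pi/3) + 3*exp(I*pi/3))*conj(exp(-2*I*pi/3))]
      = (1/6)[(12) + (-1 + 2*exp(-I*pi/3) - exp(-2*I*pi/3)) + (5 + 2*exp(-2*I*pi/3) + 5*exp(2*I*pi/3)) + (-4) + (5 + 5*exp(-2*I*pi/3) + 2*exp(2*I*pi/3)) + (-1 - exp(2*I*pi/3) + 2*exp(I*pi/3))] = 12/6 = 2
  <chi_rho, chi_3> = (1/6)[1*(12)*conj(1) + 1*(-1 + 3*exp(-I*pi/3) + 2*exp(2*I*pi/3) + 2*exp(I*pi/3))*conj(-1) + 1*(5 + 5*exp(-2*I*pi/3) + 2*exp(2*I*pi/3))*conj(1) + 1*(-4)*conj(-1) + 1*(5 + 2*exp(-2*I*pi/3) + 5*exp(2*I*pi/3))*conj(1) + 1*(-1 + 2*exp(-2*I*pi/3) + 2*exp(-I*pi/3) + 3*exp(I*pi/3))*conj(-1)]
      = (1/6)[(12) + (1 - 2*exp(I*pi/3) - 2*exp(2*I*pi/3) - 3*exp(-I*pi/3)) + (5 + 5*exp(-2*I*pi/3) + 2*exp(2*I*pi/3)) + (4) + (5 + 2*exp(-2*I*pi/3) + 5*exp(2*I*pi/3)) + (1 - 3*exp(I*pi/3) - 2*exp(-I*pi/3) - 2*exp(-2*I*pi/3))] = 18/6 = 3
  <chi_rho, chi_4> = (1/6)[1*(12)*conj(1) + 1*(-1 + 3*exp(-I*pi/3) + 2*exp(2*I*pi/3) + 2*exp(I*pi/3))*conj(exp(-2*I*pi/3)) + 1*(5 + 5*exp(-2*I*pi/3) + 2*exp(2*I*pi/3))*conj(exp(2*I*pi/3)) + 1*(-4)*conj(1) + 1*(5 + 2*exp(-2*I*pi/3) + 5*exp(2*I*pi/3))*conj(exp(-2*I*pi/3)) + 1*(-1 + 2*exp(-2*I*pi/3) + 2*exp(-I*pi/3) + 3*exp(I*pi/3))*conj(exp(2*I*pi/3))]
      = (1/6)[(12) + (-1) + (-3) + (-4) + (-3) + (-1)] = 0/6 = 0
  <chi_rho, chi_5> = (1/6)[1*(12)*conj(1) + 1*(-1 + 3*exp(-I*pi/3) + 2*exp(2*I*pi/3) + 2*exp(I*pi/3))*conj(exp(-I*pi/3)) + 1*(5 + 5*exp(-2*I*pi/3) + 2*exp(2*I*pi/3))*conj(exp(-2*I*pi/3)) + 1*(-4)*conj(-1) + 1*(5 + 2*exp(-2*I*pi/3) + 5*exp(2*I*pi/3))*conj(exp(2*I*pi/3)) + 1*(-1 + 2*exp(-2*I*pi/3) + 2*exp(-I*pi/3) + 3*exp(I*pi/3))*conj(exp(I*pi/3))]
      = (1/6)[(12) + (1 - exp(I*pi/3) + 2*exp(2*I*pi/3)) + (5 + 2*exp(-2*I*pi/3) + 5*exp(2*I*pi/3)) + (4) + (5 + 5*exp(-2*I*pi/3) + 2*exp(2*I*pi/3)) + (1 + 2*exp(-2*I*pi/3) - exp(-I*pi/3))] = 18/6 = 3
(Exp terms are combined using exp(i*s)*conj(exp(i*t)) = exp(i*(s-t)), and sums of them are collapsed using the identity that for every m > 1 the m distinct m-th roots of unity sum to 0, e.g. 1 + exp(2*I*pi/3) + exp(-2*I*pi/3) = 0.)
Dimension check: dim(rho) = sum (mult * dim) = 2*1 + 2*1 + 2*1 + 3*1 + 0*1 + 3*1 = 12 = chi_rho(e) = 12.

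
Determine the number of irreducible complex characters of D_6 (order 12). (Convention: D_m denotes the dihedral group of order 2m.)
6

Details: The number of irreducible complex representations of a finite group equals its number of conjugacy classes. D_6 has 6 conjugacy classes (n/2 + 3 for n even), so D_6 (order 12) has exactly 6 irreducible complex representations.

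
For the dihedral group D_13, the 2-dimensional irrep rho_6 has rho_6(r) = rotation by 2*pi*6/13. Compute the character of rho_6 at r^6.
chi_{rho_6}(r^6) = 2*cos(2*pi*6*6/13) = 2*cos(6*pi/13)

Derivation: rho_6(r^6) is rotation by angle 2*pi*6*6/13, whose trace is 2*cos(2*pi*6*6/13) = 2*cos(6*pi/13).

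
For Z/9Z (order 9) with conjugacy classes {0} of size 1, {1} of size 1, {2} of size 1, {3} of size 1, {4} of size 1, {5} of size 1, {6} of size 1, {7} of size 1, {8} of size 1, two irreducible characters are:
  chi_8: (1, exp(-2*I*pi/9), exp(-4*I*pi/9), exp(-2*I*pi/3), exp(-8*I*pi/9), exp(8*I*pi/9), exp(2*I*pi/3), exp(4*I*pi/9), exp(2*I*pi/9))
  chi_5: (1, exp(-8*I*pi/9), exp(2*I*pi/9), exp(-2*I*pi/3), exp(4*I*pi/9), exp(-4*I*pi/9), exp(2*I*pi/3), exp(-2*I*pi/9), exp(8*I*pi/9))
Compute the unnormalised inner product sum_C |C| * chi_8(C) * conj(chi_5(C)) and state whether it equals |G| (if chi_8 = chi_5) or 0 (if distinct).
Sum = 0; so <chi_8, chi_5> = 0 (distinct irreducibles are orthogonal).

Reasoning: Compute term by term over conjugacy classes (|C| * chi_8(C) * conj(chi_5(C))):
  1*(1)*conj(1) + 1*(exp(-2*I*pi/9))*conj(exp(-8*I*pi/9)) + 1*(exp(-4*I*pi/9))*conj(exp(2*I*pi/9)) + 1*(exp(-2*I*pi/3))*conj(exp(-2*I*pi/3)) + 1*(exp(-8*I*pi/9))*conj(exp(4*I*pi/9)) + 1*(exp(8*I*pi/9))*conj(exp(-4*I*pi/9)) + 1*(exp(2*I*pi/3))*conj(exp(2*I*pi/3)) + 1*(exp(4*I*pi/9))*conj(exp(-2*I*pi/9)) + 1*(exp(2*I*pi/9))*conj(exp(8*I*pi/9))
  = (1) + (exp(2*I*pi/3)) + (exp(-2*I*pi/3)) + (1) + (exp(2*I*pi/3)) + (exp(-2*I*pi/3)) + (1) + (exp(2*I*pi/3)) + (exp(-2*I*pi/3))
  = 0.
(Exp terms are combined using exp(i*s)*conj(exp(i*t)) = exp(i*(s-t)), and sums of them are collapsed using the identity that for every m > 1 the m distinct m-th roots of unity sum to 0, e.g. 1 + exp(2*I*pi/3) + exp(-2*I*pi/3) = 0.)
Dividing by |G| = 9 gives 0/9 = 0, matching the row-orthogonality relation <chi_8, chi_5> = [chi_8 = chi_5].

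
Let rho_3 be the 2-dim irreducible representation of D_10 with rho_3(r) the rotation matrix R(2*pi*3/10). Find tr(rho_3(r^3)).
chi_{rho_3}(r^3) = 2*cos(2*pi*3*3/10) = 1/2 + sqrt(5)/2

Working: rho_3(r^3) is rotation by angle 2*pi*3*3/10, whose trace is 2*cos(2*pi*3*3/10) = 1/2 + sqrt(5)/2.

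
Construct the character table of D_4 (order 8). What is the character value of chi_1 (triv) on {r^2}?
Conjugacy classes: {e} of size 1, {r^2} of size 1, {r^1, r^3} of size 2, {s, sr^2, ...} of size 2, {sr, sr^3, ...} of size 2.
Character table:
  irrep \ class              {e} (size 1)  {r^2} (size 1)  {r^1, r^3} (size 2)  {s, sr^2, ...} (size 2)  {sr, sr^3, ...} (size 2)
  chi_1 (triv)               1             1               1                    1                        1                       
  chi_2 (sign: r->1, s->-1)  1             1               1                    -1                       -1                      
  chi_3 (r->-1, s->1)        1             1               -1                   1                        -1                      
  chi_4 (r->-1, s->-1)       1             1               -1                   -1                       1                       
  chi_5 (2d, j=1)            2             -2              0                    0                        0                       

Spot check: chi_1 (triv) on {r^2} = 1.

Why: D_4 has order 2*4 = 8 with 5 conjugacy classes, hence 5 irreducibles. Sum of squared dims 1 + 1 + 1 + 1 + 4 = 8 = |G|. Linear characters come from the abelianisation; the 2-dimensional irreps have character r^k -> 2*cos(2*pi*j*k/4), reflections -> 0.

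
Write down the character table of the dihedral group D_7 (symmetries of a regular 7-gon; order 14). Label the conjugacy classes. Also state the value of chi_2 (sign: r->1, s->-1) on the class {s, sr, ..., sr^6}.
Conjugacy classes: {e} of size 1, {r^1, r^6} of size 2, {r^2, r^5} of size 2, {r^3, r^4} of size 2, {s, sr, ..., sr^6} of size 7.
Character table:
  irrep \ class              {e} (size 1)  {r^1, r^6} (size 2)  {r^2, r^5} (size 2)  {r^3, r^4} (size 2)  {s, sr, ..., sr^6} (size 7)
  chi_1 (triv)               1             1                    1                    1                    1                          
  chi_2 (sign: r->1, s->-1)  1             1                    1                    1                    -1                         
  chi_3 (2d, j=1)            2             2*cos(2*pi/7)        -2*cos(3*pi/7)       -2*cos(pi/7)         0                          
  chi_4 (2d, j=2)            2             -2*cos(3*pi/7)       -2*cos(pi/7)         2*cos(2*pi/7)        0                          
  chi_5 (2d, j=3)            2             -2*cos(pi/7)         2*cos(2*pi/7)        -2*cos(3*pi/7)       0                          

Spot check: chi_2 (sign: r->1, s->-1) on {s, sr, ..., sr^6} = -1.

Justification: D_7 has order 2*7 = 14 with 5 conjugacy classes, hence 5 irreducibles. Sum of squared dims 1 + 1 + 4 + 4 + 4 = 14 = |G|. Linear characters come from the abelianisation; the 2-dimensional irreps have character r^k -> 2*cos(2*pi*j*k/7), reflections -> 0.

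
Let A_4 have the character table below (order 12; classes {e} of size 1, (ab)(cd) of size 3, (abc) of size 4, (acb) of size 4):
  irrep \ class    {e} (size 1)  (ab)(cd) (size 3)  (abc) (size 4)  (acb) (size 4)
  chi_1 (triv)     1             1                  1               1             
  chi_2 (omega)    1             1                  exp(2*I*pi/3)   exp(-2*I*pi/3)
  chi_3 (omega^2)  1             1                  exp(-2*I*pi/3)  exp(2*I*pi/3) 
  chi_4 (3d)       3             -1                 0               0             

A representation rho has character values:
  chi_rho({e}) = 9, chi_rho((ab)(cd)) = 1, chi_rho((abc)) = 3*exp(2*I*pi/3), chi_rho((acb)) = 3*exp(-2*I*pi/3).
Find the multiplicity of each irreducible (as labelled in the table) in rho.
Multiplicities: chi_1: 0, chi_2: 3, chi_3: 0, chi_4: 2.

Working: Use <chi_rho, chi> = (1/|G|) sum_C |C| * chi_rho(C) * conj(chi(C)) with |G| = 12 for each irreducible chi in the table:
  <chi_rho, chi_1> = (1/12)[1*(9)*conj(1) + 3*(1)*conj(1) + 4*(3*exp(2*I*pi/3))*conj(1) + 4*(3*exp(-2*I*pi/3))*conj(1)]
      = (1/12)[(9) + (3) + (12*exp(2*I*pi/3)) + (12*exp(-2*I*pi/3))] = 0/12 = 0
  <chi_rho, chi_2> = (1/12)[1*(9)*conj(1) + 3*(1)*conj(1) + 4*(3*exp(2*I*pi/3))*conj(exp(2*I*pi/3)) + 4*(3*exp(-2*I*pi/3))*conj(exp(-2*I*pi/3))]
      = (1/12)[(9) + (3) + (12) + (12)] = 36/12 = 3
  <chi_rho, chi_3> = (1/12)[1*(9)*conj(1) + 3*(1)*conj(1) + 4*(3*exp(2*I*pi/3))*conj(exp(-2*I*pi/3)) + 4*(3*exp(-2*I*pi/3))*conj(exp(2*I*pi/3))]
      = (1/12)[(9) + (3) + (12*exp(-2*I*pi/3)) + (12*exp(2*I*pi/3))] = 0/12 = 0
  <chi_rho, chi_4> = (1/12)[1*(9)*conj(3) + 3*(1)*conj(-1) + 4*(3*exp(2*I*pi/3))*conj(0) + 4*(3*exp(-2*I*pi/3))*conj(0)]
      = (1/12)[(27) + (-3) + (0) + (0)] = 24/12 = 2
(Exp terms are combined using exp(i*s)*conj(exp(i*t)) = exp(i*(s-t)), and sums of them are collapsed using the identity that for every m > 1 the m distinct m-th roots of unity sum to 0, e.g. 1 + exp(2*I*pi/3) + exp(-2*I*pi/3) = 0.)
Dimension check: dim(rho) = sum (mult * dim) = 0*1 + 3*1 + 0*1 + 2*3 = 9 = chi_rho(e) = 9.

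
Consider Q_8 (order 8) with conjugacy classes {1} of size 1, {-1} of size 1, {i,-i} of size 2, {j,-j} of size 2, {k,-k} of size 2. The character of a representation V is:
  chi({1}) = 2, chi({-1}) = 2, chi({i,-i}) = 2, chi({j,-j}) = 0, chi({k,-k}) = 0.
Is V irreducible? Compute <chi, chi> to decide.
Not irreducible (reducible): <chi, chi> = 2 > 1.

Proof sketch: <chi, chi> = (1/|G|) sum_C |C| * |chi(C)|^2 = (1/8)[1*|2|^2 + 1*|2|^2 + 2*|2|^2 + 2*|0|^2 + 2*|0|^2]
  = (1/8)[(4) + (4) + (8) + (0) + (0)] = 16/8 = 2.
A character is irreducible iff <chi, chi> = 1, so this representation is reducible.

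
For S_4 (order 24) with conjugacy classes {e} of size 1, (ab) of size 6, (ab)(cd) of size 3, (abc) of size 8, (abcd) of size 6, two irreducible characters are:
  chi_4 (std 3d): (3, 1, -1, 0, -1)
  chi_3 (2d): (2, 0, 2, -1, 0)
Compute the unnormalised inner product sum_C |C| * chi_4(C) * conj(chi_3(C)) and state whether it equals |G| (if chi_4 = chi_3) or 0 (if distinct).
Sum = 0; so <chi_4, chi_3> = 0 (distinct irreducibles are orthogonal).

Solution. Compute term by term over conjugacy classes (|C| * chi_4(C) * conj(chi_3(C))):
  1*(3)*conj(2) + 6*(1)*conj(0) + 3*(-1)*conj(2) + 8*(0)*conj(-1) + 6*(-1)*conj(0)
  = (6) + (0) + (-6) + (0) + (0)
  = 0.
Dividing by |G| = 24 gives 0/24 = 0, matching the row-orthogonality relation <chi_4, chi_3> = [chi_4 = chi_3].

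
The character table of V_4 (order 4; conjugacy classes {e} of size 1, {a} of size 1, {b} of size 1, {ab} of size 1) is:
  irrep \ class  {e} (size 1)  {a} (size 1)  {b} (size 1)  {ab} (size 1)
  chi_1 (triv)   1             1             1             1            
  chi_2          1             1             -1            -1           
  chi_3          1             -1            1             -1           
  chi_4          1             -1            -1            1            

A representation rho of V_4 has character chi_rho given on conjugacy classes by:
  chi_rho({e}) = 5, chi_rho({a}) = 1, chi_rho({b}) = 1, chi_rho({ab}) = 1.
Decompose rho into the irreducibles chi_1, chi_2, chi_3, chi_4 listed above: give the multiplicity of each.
Multiplicities: chi_1: 2, chi_2: 1, chi_3: 1, chi_4: 1.

Derivation: Use <chi_rho, chi> = (1/|G|) sum_C |C| * chi_rho(C) * conj(chi(C)) with |G| = 4 for each irreducible chi in the table:
  <chi_rho, chi_1> = (1/4)[1*(5)*conj(1) + 1*(1)*conj(1) + 1*(1)*conj(1) + 1*(1)*conj(1)]
      = (1/4)[(5) + (1) + (1) + (1)] = 8/4 = 2
  <chi_rho, chi_2> = (1/4)[1*(5)*conj(1) + 1*(1)*conj(1) + 1*(1)*conj(-1) + 1*(1)*conj(-1)]
      = (1/4)[(5) + (1) + (-1) + (-1)] = 4/4 = 1
  <chi_rho, chi_3> = (1/4)[1*(5)*conj(1) + 1*(1)*conj(-1) + 1*(1)*conj(1) + 1*(1)*conj(-1)]
      = (1/4)[(5) + (-1) + (1) + (-1)] = 4/4 = 1
  <chi_rho, chi_4> = (1/4)[1*(5)*conj(1) + 1*(1)*conj(-1) + 1*(1)*conj(-1) + 1*(1)*conj(1)]
      = (1/4)[(5) + (-1) + (-1) + (1)] = 4/4 = 1
Dimension check: dim(rho) = sum (mult * dim) = 2*1 + 1*1 + 1*1 + 1*1 = 5 = chi_rho(e) = 5.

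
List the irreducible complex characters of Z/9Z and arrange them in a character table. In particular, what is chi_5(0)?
Character table of Z/9Z (irreps indexed chi_0,...,chi_8 with chi_k(m) = zeta_9^(k*m), zeta_9 = exp(2*pi*i/9)):
  irrep \ class  {0} (size 1)  {1} (size 1)    {2} (size 1)    {3} (size 1)    {4} (size 1)    {5} (size 1)    {6} (size 1)    {7} (size 1)    {8} (size 1)  
  chi_0          1             1               1               1               1               1               1               1               1             
  chi_1          1             exp(2*I*pi/9)   exp(4*I*pi/9)   exp(2*I*pi/3)   exp(8*I*pi/9)   exp(-8*I*pi/9)  exp(-2*I*pi/3)  exp(-4*I*pi/9)  exp(-2*I*pi/9)
  chi_2          1             exp(4*I*pi/9)   exp(8*I*pi/9)   exp(-2*I*pi/3)  exp(-2*I*pi/9)  exp(2*I*pi/9)   exp(2*I*pi/3)   exp(-8*I*pi/9)  exp(-4*I*pi/9)
  chi_3          1             exp(2*I*pi/3)   exp(-2*I*pi/3)  1               exp(2*I*pi/3)   exp(-2*I*pi/3)  1               exp(2*I*pi/3)   exp(-2*I*pi/3)
  chi_4          1             exp(8*I*pi/9)   exp(-2*I*pi/9)  exp(2*I*pi/3)   exp(-4*I*pi/9)  exp(4*I*pi/9)   exp(-2*I*pi/3)  exp(2*I*pi/9)   exp(-8*I*pi/9)
  chi_5          1             exp(-8*I*pi/9)  exp(2*I*pi/9)   exp(-2*I*pi/3)  exp(4*I*pi/9)   exp(-4*I*pi/9)  exp(2*I*pi/3)   exp(-2*I*pi/9)  exp(8*I*pi/9) 
  chi_6          1             exp(-2*I*pi/3)  exp(2*I*pi/3)   1               exp(-2*I*pi/3)  exp(2*I*pi/3)   1               exp(-2*I*pi/3)  exp(2*I*pi/3) 
  chi_7          1             exp(-4*I*pi/9)  exp(-8*I*pi/9)  exp(2*I*pi/3)   exp(2*I*pi/9)   exp(-2*I*pi/9)  exp(-2*I*pi/3)  exp(8*I*pi/9)   exp(4*I*pi/9) 
  chi_8          1             exp(-2*I*pi/9)  exp(-4*I*pi/9)  exp(-2*I*pi/3)  exp(-8*I*pi/9)  exp(8*I*pi/9)   exp(2*I*pi/3)   exp(4*I*pi/9)   exp(2*I*pi/9) 

Spot check: chi_5(0) = zeta_9^(5*0) = zeta_9^0 = 1.

Argument: Z/9Z is abelian, so all 9 irreducible complex representations are 1-dimensional. They are given by chi_k(m) = zeta_9^(k*m) for k = 0,...,8. Row orthogonality: sum_m chi_k(m) conj(chi_l(m)) = 9 * [k = l].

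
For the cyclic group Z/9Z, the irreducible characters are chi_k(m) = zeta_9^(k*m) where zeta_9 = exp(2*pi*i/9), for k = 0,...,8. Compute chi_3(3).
chi_3(3) = zeta_9^9 = 1

Proof sketch: chi_3(3) = zeta_9^(3*3) = zeta_9^9. Since zeta_9^9 = 1, this equals zeta_9^0 = exp(2*pi*i*0/9) = 1.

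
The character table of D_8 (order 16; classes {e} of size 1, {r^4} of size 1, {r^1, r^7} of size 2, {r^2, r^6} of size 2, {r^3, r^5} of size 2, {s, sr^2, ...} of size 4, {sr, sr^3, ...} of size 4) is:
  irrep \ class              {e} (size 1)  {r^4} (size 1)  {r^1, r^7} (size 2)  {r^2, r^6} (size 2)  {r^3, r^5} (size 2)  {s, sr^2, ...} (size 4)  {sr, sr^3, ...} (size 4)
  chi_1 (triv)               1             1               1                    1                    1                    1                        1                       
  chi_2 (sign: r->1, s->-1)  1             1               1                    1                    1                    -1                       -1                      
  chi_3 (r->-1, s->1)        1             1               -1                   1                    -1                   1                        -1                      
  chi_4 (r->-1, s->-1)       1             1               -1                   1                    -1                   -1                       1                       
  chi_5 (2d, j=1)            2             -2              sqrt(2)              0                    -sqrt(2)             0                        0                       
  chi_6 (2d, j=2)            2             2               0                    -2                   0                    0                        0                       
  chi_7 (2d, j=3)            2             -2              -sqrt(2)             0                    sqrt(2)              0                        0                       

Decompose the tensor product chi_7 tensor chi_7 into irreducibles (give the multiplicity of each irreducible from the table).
chi_7 tensor chi_7 = chi_1 + chi_2 + chi_6 (all other irreducibles have multiplicity 0).

Derivation: The character of a tensor product is the pointwise product (chi_7 * chi_7)(C) = chi_7(C) * chi_7(C):
  {e}: (2)*(2), {r^4}: (-2)*(-2), {r^1, r^7}: (-sqrt(2))*(-sqrt(2)), {r^2, r^6}: (0)*(0), {r^3, r^5}: (sqrt(2))*(sqrt(2)), {s, sr^2, ...}: (0)*(0), {sr, sr^3, ...}: (0)*(0)
so (chi_7 * chi_7) takes values
  {e} -> 4, {r^4} -> 4, {r^1, r^7} -> 2, {r^2, r^6} -> 0, {r^3, r^5} -> 2, {s, sr^2, ...} -> 0, {sr, sr^3, ...} -> 0.
Now take the inner product of this character with each irreducible chi from the table, <chi_7*chi_7, chi> = (1/16) sum_C |C| (chi_7*chi_7)(C) conj(chi(C)):
  <chi_7*chi_7, chi_1> = (1/16)[1*(4)*conj(1) + 1*(4)*conj(1) + 2*(2)*conj(1) + 2*(0)*conj(1) + 2*(2)*conj(1) + 4*(0)*conj(1) + 4*(0)*conj(1)]
      = (1/16)[(4) + (4) + (4) + (0) + (4) + (0) + (0)] = 16/16 = 1
  <chi_7*chi_7, chi_2> = (1/16)[1*(4)*conj(1) + 1*(4)*conj(1) + 2*(2)*conj(1) + 2*(0)*conj(1) + 2*(2)*conj(1) + 4*(0)*conj(-1) + 4*(0)*conj(-1)]
      = (1/16)[(4) + (4) + (4) + (0) + (4) + (0) + (0)] = 16/16 = 1
  <chi_7*chi_7, chi_3> = (1/16)[1*(4)*conj(1) + 1*(4)*conj(1) + 2*(2)*conj(-1) + 2*(0)*conj(1) + 2*(2)*conj(-1) + 4*(0)*conj(1) + 4*(0)*conj(-1)]
      = (1/16)[(4) + (4) + (-4) + (0) + (-4) + (0) + (0)] = 0/16 = 0
  <chi_7*chi_7, chi_4> = (1/16)[1*(4)*conj(1) + 1*(4)*conj(1) + 2*(2)*conj(-1) + 2*(0)*conj(1) + 2*(2)*conj(-1) + 4*(0)*conj(-1) + 4*(0)*conj(1)]
      = (1/16)[(4) + (4) + (-4) + (0) + (-4) + (0) + (0)] = 0/16 = 0
  <chi_7*chi_7, chi_5> = (1/16)[1*(4)*conj(2) + 1*(4)*conj(-2) + 2*(2)*conj(sqrt(2)) + 2*(0)*conj(0) + 2*(2)*conj(-sqrt(2)) + 4*(0)*conj(0) + 4*(0)*conj(0)]
      = (1/16)[(8) + (-8) + (4*sqrt(2)) + (0) + (-4*sqrt(2)) + (0) + (0)] = 0/16 = 0
  <chi_7*chi_7, chi_6> = (1/16)[1*(4)*conj(2) + 1*(4)*conj(2) + 2*(2)*conj(0) + 2*(0)*conj(-2) + 2*(2)*conj(0) + 4*(0)*conj(0) + 4*(0)*conj(0)]
      = (1/16)[(8) + (8) + (0) + (0) + (0) + (0) + (0)] = 16/16 = 1
  <chi_7*chi_7, chi_7> = (1/16)[1*(4)*conj(2) + 1*(4)*conj(-2) + 2*(2)*conj(-sqrt(2)) + 2*(0)*conj(0) + 2*(2)*conj(sqrt(2)) + 4*(0)*conj(0) + 4*(0)*conj(0)]
      = (1/16)[(8) + (-8) + (-4*sqrt(2)) + (0) + (4*sqrt(2)) + (0) + (0)] = 0/16 = 0
Hence the multiplicities are chi_1: 1, chi_2: 1, chi_6: 1. Dimension check: dim(chi_7)*dim(chi_7) = 2*2 = 4 and sum (mult * dim) = 1*1 + 1*1 + 1*2 = 4.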